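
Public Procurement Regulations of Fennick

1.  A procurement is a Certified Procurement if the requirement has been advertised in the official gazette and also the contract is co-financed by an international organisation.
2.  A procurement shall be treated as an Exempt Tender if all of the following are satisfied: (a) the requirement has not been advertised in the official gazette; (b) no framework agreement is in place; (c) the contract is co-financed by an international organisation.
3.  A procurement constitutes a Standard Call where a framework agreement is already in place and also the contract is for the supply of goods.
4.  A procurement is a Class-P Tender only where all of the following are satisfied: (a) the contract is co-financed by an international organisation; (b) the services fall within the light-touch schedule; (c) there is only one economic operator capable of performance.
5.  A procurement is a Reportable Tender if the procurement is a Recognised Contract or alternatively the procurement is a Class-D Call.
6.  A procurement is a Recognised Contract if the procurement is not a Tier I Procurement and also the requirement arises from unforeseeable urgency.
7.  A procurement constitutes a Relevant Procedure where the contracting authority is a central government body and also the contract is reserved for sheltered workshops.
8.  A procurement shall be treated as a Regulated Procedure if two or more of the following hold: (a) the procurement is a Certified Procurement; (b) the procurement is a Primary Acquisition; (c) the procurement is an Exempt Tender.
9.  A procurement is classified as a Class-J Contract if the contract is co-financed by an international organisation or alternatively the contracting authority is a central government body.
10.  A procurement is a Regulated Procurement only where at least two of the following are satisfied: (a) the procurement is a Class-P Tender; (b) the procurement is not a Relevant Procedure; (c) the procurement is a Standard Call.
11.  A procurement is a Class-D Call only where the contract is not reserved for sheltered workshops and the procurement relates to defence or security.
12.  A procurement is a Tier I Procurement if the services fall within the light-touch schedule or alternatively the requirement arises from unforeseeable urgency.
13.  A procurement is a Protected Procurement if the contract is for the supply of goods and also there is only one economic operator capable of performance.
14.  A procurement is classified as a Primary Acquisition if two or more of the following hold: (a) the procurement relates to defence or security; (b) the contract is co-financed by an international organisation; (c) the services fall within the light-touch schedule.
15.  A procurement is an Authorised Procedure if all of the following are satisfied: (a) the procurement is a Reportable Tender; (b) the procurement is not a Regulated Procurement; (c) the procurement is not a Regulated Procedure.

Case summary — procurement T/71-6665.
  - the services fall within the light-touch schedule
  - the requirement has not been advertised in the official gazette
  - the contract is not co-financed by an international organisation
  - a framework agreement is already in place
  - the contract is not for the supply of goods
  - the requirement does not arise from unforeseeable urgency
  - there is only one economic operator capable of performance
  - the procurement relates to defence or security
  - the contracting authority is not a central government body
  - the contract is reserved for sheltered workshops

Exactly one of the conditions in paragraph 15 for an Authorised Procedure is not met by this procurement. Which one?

Reportable Tender

Under paragraph 12: the services fall within the light-touch schedule? yes; or the requirement arises from unforeseeable urgency? no. So the procurement is a Tier I Procurement.
Under paragraph 6: not a Tier I Procurement (paragraph 12)? no; and the requirement arises from unforeseeable urgency? no. So the procurement is not a Recognised Contract.
Under paragraph 11: the contract is not reserved for sheltered workshops? no; and the procurement relates to defence or security? yes. So the procurement is not a Class-D Call.
Under paragraph 5: Recognised Contract (paragraph 6)? no; or Class-D Call (paragraph 11)? no. So the procurement is not a Reportable Tender.
Under paragraph 4: the contract is co-financed by an international organisation? no; and the services fall within the light-touch schedule? yes; and there is only one economic operator capable of performance? yes. So the procurement is not a Class-P Tender.
Under paragraph 7: the contracting authority is a central government body? no; and the contract is reserved for sheltered workshops? yes. So the procurement is not a Relevant Procedure.
Under paragraph 3: a framework agreement is already in place? yes; and the contract is for the supply of goods? no. So the procurement is not a Standard Call.
Under paragraph 10: Class-P Tender (paragraph 4)? no; not a Relevant Procedure (paragraph 7)? yes; Standard Call (paragraph 3)? no — 1 of 3 hold (need ≥2) → not satisfied.
Under paragraph 1: the requirement has been advertised in the official gazette? no; and the contract is co-financed by an international organisation? no. So the procurement is not a Certified Procurement.
Under paragraph 14: the procurement relates to defence or security? yes; the contract is co-financed by an international organisation? no; the services fall within the light-touch schedule? yes — 2 of 3 hold (need ≥2) → satisfied.
Under paragraph 2: the requirement has not been advertised in the official gazette? yes; and no framework agreement is in place? no; and the contract is co-financed by an international organisation? no. So the procurement is not an Exempt Tender.
Under paragraph 8: Certified Procurement (paragraph 1)? no; Primary Acquisition (paragraph 14)? yes; Exempt Tender (paragraph 2)? no — 1 of 3 hold (need ≥2) → not satisfied.
Under paragraph 15: Reportable Tender (paragraph 5)? no; and not a Regulated Procurement (paragraph 10)? yes; and not a Regulated Procedure (paragraph 8)? yes. So the procurement is not an Authorised Procedure.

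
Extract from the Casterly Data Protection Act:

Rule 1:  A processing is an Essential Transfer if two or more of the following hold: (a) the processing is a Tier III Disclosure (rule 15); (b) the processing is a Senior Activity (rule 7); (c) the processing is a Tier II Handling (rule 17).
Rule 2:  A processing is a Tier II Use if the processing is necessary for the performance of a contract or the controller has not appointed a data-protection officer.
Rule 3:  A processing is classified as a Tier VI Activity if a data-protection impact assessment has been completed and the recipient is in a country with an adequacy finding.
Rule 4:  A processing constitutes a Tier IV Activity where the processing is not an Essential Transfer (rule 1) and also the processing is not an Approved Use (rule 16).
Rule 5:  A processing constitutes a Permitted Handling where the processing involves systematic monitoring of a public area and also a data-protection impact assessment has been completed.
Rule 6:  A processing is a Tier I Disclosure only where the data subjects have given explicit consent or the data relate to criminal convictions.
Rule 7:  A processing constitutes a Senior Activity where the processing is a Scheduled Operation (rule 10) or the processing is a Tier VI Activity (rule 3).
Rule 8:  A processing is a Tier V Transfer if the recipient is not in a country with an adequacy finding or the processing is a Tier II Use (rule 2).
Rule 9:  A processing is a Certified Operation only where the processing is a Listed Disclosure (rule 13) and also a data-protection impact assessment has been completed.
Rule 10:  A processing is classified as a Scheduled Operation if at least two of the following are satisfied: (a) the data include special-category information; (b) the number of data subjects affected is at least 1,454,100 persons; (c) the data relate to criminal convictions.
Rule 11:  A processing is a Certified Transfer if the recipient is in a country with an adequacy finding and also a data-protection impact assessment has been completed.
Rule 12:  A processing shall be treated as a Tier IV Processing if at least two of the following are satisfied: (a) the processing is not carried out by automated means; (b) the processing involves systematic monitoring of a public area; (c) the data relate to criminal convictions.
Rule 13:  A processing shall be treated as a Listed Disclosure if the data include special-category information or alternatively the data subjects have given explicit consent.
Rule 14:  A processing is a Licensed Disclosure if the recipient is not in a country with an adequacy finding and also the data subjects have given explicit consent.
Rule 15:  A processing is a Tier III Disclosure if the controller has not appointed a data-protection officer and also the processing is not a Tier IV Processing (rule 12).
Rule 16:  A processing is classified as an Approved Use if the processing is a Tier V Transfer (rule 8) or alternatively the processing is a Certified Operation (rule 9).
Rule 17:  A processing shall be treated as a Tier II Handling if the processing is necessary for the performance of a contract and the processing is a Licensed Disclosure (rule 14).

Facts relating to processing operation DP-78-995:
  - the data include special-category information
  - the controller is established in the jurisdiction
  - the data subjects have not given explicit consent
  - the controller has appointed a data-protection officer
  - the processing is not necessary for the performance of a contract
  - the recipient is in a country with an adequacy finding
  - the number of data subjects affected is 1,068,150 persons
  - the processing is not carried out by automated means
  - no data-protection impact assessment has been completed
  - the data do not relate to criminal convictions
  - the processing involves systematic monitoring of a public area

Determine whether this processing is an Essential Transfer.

rule 12 — Tier IV Processing: the processing is not carried out by automated means? yes; the processing involves systematic monitoring of a public area? yes; the data relate to criminal convictions? no — 2 of 3 hold (need ≥2) → satisfied.
rule 15 — Tier III Disclosure: [the controller has not appointed a data-protection officer? no] AND [not a Tier IV Processing (rule 12)? no] → not satisfied.
rule 10 — Scheduled Operation: the data include special-category information? yes; number of data subjects affected: 1,068,150 persons ≥ 1,454,100 persons? no; the data relate to criminal convictions? no — 1 of 3 hold (need ≥2) → not satisfied.
rule 3 — Tier VI Activity: [a data-protection impact assessment has been completed? no] AND [the recipient is in a country with an adequacy finding? yes] → not satisfied.
rule 7 — Senior Activity: [Scheduled Operation (rule 10)? no] OR [Tier VI Activity (rule 3)? no] → not satisfied.
rule 14 — Licensed Disclosure: [the recipient is not in a country with an adequacy finding? no] AND [the data subjects have given explicit consent? no] → not satisfied.
rule 17 — Tier II Handling: [the processing is necessary for the performance of a contract? no] AND [Licensed Disclosure (rule 14)? no] → not satisfied.
rule 1 — Essential Transfer: Tier III Disclosure (rule 15)? no; Senior Activity (rule 7)? no; Tier II Handling (rule 17)? no — 0 of 3 hold (need ≥2) → not satisfied.

No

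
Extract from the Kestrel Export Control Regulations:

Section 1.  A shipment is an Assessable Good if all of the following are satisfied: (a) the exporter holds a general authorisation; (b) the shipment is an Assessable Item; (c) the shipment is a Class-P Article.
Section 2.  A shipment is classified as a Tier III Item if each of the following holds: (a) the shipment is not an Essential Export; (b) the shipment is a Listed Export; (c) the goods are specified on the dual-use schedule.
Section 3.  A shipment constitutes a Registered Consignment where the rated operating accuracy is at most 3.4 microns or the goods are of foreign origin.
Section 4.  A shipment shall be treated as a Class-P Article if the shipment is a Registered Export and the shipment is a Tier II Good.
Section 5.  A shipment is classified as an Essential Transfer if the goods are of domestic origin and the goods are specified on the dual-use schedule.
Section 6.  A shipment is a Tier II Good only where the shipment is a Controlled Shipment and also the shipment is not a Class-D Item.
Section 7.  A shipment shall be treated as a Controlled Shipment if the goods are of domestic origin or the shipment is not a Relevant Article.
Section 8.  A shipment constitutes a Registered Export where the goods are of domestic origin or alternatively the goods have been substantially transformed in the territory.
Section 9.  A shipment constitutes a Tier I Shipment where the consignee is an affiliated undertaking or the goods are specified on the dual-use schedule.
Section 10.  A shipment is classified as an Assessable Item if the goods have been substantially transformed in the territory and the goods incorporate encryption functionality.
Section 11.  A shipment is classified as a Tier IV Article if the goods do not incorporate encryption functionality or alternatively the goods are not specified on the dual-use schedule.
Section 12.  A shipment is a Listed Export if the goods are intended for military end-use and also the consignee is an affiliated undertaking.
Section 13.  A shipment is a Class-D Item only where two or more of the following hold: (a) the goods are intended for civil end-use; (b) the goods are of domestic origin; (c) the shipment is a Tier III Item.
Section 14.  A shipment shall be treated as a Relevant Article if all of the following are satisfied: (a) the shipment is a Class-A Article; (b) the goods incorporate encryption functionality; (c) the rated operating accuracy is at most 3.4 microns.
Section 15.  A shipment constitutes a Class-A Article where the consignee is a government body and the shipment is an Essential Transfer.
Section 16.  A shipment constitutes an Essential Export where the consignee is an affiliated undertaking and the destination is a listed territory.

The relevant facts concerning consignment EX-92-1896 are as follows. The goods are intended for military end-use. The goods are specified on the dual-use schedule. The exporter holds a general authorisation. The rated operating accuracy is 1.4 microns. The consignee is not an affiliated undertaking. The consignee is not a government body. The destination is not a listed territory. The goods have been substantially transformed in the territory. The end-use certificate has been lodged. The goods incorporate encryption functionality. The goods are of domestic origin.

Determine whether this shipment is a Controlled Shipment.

Yes

section 5 — Essential Transfer: [the goods are of domestic origin? yes] AND [the goods are specified on the dual-use schedule? yes] → satisfied.
section 15 — Class-A Article: [the consignee is a government body? no] AND [Essential Transfer (section 5)? yes] → not satisfied.
section 14 — Relevant Article: [Class-A Article (section 15)? no] AND [the goods incorporate encryption functionality? yes] AND [rated operating accuracy: 1.4 microns ≤ 3.4 microns? yes] → not satisfied.
section 7 — Controlled Shipment: [the goods are of domestic origin? yes] OR [not a Relevant Article (section 14)? yes] → satisfied.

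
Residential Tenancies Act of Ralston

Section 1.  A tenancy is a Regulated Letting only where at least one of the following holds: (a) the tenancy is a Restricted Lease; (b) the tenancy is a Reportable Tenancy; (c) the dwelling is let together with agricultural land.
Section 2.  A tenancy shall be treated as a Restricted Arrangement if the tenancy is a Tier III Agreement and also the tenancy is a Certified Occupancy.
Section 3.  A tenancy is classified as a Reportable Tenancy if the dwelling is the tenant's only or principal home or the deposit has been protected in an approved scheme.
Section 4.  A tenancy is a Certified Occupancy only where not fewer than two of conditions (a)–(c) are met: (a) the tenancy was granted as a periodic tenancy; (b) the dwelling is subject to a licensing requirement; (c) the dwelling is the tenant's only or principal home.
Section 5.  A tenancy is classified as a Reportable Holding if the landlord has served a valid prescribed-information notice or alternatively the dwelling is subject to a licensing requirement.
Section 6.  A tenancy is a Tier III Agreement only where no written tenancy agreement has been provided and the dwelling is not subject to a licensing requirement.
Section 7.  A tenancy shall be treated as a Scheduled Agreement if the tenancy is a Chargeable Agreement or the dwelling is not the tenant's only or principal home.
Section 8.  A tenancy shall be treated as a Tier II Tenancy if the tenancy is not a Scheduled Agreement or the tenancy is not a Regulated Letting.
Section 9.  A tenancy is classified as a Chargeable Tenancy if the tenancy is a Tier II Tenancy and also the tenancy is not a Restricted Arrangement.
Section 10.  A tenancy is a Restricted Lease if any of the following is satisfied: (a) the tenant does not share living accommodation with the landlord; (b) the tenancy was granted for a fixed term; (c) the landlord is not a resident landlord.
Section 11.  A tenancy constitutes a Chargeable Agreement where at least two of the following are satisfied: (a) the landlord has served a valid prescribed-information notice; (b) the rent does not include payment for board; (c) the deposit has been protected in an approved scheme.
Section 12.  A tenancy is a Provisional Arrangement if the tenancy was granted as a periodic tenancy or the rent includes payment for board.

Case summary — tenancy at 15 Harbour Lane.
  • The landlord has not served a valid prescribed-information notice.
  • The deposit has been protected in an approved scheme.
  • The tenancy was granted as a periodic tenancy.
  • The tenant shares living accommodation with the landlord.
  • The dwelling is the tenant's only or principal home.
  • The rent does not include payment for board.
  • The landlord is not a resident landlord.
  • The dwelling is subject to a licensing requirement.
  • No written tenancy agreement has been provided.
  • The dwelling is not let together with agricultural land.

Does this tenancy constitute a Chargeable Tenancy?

No

section 11 — Chargeable Agreement: the landlord has served a valid prescribed-information notice? no; the rent does not include payment for board? yes; the deposit has been protected in an approved scheme? yes — 2 of 3 hold (need ≥2) → satisfied.
section 7 — Scheduled Agreement: [Chargeable Agreement (section 11)? yes] OR [the dwelling is not the tenant's only or principal home? no] → satisfied.
section 10 — Restricted Lease: [the tenant does not share living accommodation with the landlord? no] OR [the tenancy was granted for a fixed term? no] OR [the landlord is not a resident landlord? yes] → satisfied.
section 3 — Reportable Tenancy: [the dwelling is the tenant's only or principal home? yes] OR [the deposit has been protected in an approved scheme? yes] → satisfied.
section 1 — Regulated Letting: [Restricted Lease (section 10)? yes] OR [Reportable Tenancy (section 3)? yes] OR [the dwelling is let together with agricultural land? no] → satisfied.
section 8 — Tier II Tenancy: [not a Scheduled Agreement (section 7)? no] OR [not a Regulated Letting (section 1)? no] → not satisfied.
section 6 — Tier III Agreement: [no written tenancy agreement has been provided? yes] AND [the dwelling is not subject to a licensing requirement? no] → not satisfied.
section 4 — Certified Occupancy: the tenancy was granted as a periodic tenancy? yes; the dwelling is subject to a licensing requirement? yes; the dwelling is the tenant's only or principal home? yes — 3 of 3 hold (need ≥2) → satisfied.
section 2 — Restricted Arrangement: [Tier III Agreement (section 6)? no] AND [Certified Occupancy (section 4)? yes] → not satisfied.
section 9 — Chargeable Tenancy: [Tier II Tenancy (section 8)? no] AND [not a Restricted Arrangement (section 2)? yes] → not satisfied.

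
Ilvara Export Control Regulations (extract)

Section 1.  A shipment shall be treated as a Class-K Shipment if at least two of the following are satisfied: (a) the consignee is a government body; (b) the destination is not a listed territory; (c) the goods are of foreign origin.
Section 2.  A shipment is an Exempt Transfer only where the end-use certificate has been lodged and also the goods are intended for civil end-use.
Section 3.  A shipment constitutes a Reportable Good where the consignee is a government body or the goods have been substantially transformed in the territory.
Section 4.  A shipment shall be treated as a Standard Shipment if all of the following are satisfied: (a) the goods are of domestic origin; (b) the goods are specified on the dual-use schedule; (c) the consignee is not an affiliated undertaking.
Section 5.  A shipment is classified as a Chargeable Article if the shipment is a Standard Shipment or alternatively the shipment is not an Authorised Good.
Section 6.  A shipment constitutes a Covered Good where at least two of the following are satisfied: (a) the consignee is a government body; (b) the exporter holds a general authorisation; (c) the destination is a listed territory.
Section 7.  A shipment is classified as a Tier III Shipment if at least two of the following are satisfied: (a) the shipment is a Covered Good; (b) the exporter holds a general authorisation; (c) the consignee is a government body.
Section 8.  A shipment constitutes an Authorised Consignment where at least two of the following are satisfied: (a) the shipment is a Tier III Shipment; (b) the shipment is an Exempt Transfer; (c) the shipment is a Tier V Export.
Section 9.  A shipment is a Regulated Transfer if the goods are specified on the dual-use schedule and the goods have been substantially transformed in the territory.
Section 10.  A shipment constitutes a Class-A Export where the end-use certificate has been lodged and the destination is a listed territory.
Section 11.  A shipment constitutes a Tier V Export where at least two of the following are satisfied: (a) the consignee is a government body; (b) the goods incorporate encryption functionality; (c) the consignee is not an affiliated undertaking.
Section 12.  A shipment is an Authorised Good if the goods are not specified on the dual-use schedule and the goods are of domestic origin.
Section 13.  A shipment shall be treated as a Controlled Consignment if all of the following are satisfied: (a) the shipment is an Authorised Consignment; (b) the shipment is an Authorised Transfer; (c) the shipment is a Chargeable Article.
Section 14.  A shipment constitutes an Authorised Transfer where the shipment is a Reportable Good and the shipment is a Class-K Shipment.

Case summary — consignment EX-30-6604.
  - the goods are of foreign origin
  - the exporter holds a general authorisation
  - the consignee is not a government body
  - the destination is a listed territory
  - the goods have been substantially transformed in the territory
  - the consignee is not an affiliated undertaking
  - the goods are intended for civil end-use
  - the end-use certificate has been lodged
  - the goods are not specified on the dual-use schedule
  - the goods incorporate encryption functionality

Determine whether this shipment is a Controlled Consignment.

section 6 — Covered Good: the consignee is a government body? no; the exporter holds a general authorisation? yes; the destination is a listed territory? yes — 2 of 3 hold (need ≥2) → satisfied.
section 7 — Tier III Shipment: Covered Good (section 6)? yes; the exporter holds a general authorisation? yes; the consignee is a government body? no — 2 of 3 hold (need ≥2) → satisfied.
section 2 — Exempt Transfer: [the end-use certificate has been lodged? yes] AND [the goods are intended for civil end-use? yes] → satisfied.
section 11 — Tier V Export: the consignee is a government body? no; the goods incorporate encryption functionality? yes; the consignee is not an affiliated undertaking? yes — 2 of 3 hold (need ≥2) → satisfied.
section 8 — Authorised Consignment: Tier III Shipment (section 7)? yes; Exempt Transfer (section 2)? yes; Tier V Export (section 11)? yes — 3 of 3 hold (need ≥2) → satisfied.
section 3 — Reportable Good: [the consignee is a government body? no] OR [the goods have been substantially transformed in the territory? yes] → satisfied.
section 1 — Class-K Shipment: the consignee is a government body? no; the destination is not a listed territory? no; the goods are of foreign origin? yes — 1 of 3 hold (need ≥2) → not satisfied.
section 14 — Authorised Transfer: [Reportable Good (section 3)? yes] AND [Class-K Shipment (section 1)? no] → not satisfied.
section 4 — Standard Shipment: [the goods are of domestic origin? no] AND [the goods are specified on the dual-use schedule? no] AND [the consignee is not an affiliated undertaking? yes] → not satisfied.
section 12 — Authorised Good: [the goods are not specified on the dual-use schedule? yes] AND [the goods are of domestic origin? no] → not satisfied.
section 5 — Chargeable Article: [Standard Shipment (section 4)? no] OR [not an Authorised Good (section 12)? yes] → satisfied.
section 13 — Controlled Consignment: [Authorised Consignment (section 8)? yes] AND [Authorised Transfer (section 14)? no] AND [Chargeable Article (section 5)? yes] → not satisfied.

No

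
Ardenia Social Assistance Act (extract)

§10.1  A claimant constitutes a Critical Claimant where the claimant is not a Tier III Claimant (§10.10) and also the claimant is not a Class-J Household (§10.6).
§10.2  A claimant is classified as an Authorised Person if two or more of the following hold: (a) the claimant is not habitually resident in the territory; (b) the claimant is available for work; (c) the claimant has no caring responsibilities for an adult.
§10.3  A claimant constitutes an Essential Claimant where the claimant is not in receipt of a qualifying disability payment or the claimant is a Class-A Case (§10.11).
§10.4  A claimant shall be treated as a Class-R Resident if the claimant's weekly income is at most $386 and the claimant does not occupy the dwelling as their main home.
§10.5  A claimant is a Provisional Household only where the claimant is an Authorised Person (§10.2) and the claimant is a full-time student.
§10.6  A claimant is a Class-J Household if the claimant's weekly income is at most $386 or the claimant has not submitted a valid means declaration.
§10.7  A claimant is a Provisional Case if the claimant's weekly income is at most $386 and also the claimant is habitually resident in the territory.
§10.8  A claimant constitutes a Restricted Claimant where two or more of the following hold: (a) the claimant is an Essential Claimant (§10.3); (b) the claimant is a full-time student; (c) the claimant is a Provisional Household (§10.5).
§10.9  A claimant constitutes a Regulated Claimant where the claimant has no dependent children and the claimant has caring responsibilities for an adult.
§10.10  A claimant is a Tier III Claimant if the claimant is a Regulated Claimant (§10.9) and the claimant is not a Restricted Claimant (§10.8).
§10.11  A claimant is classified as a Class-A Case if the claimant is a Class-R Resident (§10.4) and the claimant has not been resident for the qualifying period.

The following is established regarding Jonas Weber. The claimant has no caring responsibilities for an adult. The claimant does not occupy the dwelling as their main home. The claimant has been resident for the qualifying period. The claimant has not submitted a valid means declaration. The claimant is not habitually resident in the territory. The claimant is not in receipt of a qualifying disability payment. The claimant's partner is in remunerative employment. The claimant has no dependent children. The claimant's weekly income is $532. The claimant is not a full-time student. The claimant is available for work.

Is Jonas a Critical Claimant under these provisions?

No

§10.9 — Regulated Claimant: [the claimant has no dependent children? yes] AND [the claimant has caring responsibilities for an adult? no] → not satisfied.
§10.4 — Class-R Resident: [claimant's weekly income: $532 ≤ $386? no] AND [the claimant does not occupy the dwelling as their main home? yes] → not satisfied.
§10.11 — Class-A Case: [Class-R Resident (§10.4)? no] AND [the claimant has not been resident for the qualifying period? no] → not satisfied.
§10.3 — Essential Claimant: [the claimant is not in receipt of a qualifying disability payment? yes] OR [Class-A Case (§10.11)? no] → satisfied.
§10.2 — Authorised Person: the claimant is not habitually resident in the territory? yes; the claimant is available for work? yes; the claimant has no caring responsibilities for an adult? yes — 3 of 3 hold (need ≥2) → satisfied.
§10.5 — Provisional Household: [Authorised Person (§10.2)? yes] AND [the claimant is a full-time student? no] → not satisfied.
§10.8 — Restricted Claimant: Essential Claimant (§10.3)? yes; the claimant is a full-time student? no; Provisional Household (§10.5)? no — 1 of 3 hold (need ≥2) → not satisfied.
§10.10 — Tier III Claimant: [Regulated Claimant (§10.9)? no] AND [not a Restricted Claimant (§10.8)? yes] → not satisfied.
§10.6 — Class-J Household: [claimant's weekly income: $532 ≤ $386? no] OR [the claimant has not submitted a valid means declaration? yes] → satisfied.
§10.1 — Critical Claimant: [not a Tier III Claimant (§10.10)? yes] AND [not a Class-J Household (§10.6)? no] → not satisfied.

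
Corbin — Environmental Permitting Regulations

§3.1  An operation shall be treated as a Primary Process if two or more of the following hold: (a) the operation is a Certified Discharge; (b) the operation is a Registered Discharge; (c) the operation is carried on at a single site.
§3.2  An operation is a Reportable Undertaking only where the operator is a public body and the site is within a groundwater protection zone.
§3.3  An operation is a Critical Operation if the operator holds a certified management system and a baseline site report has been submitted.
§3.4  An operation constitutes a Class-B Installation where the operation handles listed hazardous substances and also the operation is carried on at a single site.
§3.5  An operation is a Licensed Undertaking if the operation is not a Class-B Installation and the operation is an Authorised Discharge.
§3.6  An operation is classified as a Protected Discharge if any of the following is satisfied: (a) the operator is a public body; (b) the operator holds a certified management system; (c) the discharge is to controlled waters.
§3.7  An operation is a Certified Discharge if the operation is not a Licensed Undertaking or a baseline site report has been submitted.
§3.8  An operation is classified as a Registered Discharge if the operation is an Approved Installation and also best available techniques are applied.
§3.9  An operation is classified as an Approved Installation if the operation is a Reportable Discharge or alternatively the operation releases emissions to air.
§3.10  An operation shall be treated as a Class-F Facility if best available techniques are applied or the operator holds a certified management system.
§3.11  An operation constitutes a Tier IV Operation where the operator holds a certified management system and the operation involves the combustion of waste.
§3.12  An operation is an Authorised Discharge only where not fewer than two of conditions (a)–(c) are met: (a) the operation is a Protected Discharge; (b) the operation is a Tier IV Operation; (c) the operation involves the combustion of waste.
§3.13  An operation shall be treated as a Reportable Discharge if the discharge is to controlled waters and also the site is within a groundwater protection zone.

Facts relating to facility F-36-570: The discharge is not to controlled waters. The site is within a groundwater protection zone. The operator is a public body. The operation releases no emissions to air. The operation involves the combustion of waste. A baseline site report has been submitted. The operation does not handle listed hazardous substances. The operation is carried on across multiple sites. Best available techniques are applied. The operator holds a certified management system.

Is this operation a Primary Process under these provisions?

No

§3.4 — Class-B Installation: [the operation handles listed hazardous substances? no] AND [the operation is carried on at a single site? no] → not satisfied.
§3.6 — Protected Discharge: [the operator is a public body? yes] OR [the operator holds a certified management system? yes] OR [the discharge is to controlled waters? no] → satisfied.
§3.11 — Tier IV Operation: [the operator holds a certified management system? yes] AND [the operation involves the combustion of waste? yes] → satisfied.
§3.12 — Authorised Discharge: Protected Discharge (§3.6)? yes; Tier IV Operation (§3.11)? yes; the operation involves the combustion of waste? yes — 3 of 3 hold (need ≥2) → satisfied.
§3.5 — Licensed Undertaking: [not a Class-B Installation (§3.4)? yes] AND [Authorised Discharge (§3.12)? yes] → satisfied.
§3.7 — Certified Discharge: [not a Licensed Undertaking (§3.5)? no] OR [a baseline site report has been submitted? yes] → satisfied.
§3.13 — Reportable Discharge: [the discharge is to controlled waters? no] AND [the site is within a groundwater protection zone? yes] → not satisfied.
§3.9 — Approved Installation: [Reportable Discharge (§3.13)? no] OR [the operation releases emissions to air? no] → not satisfied.
§3.8 — Registered Discharge: [Approved Installation (§3.9)? no] AND [best available techniques are applied? yes] → not satisfied.
§3.1 — Primary Process: Certified Discharge (§3.7)? yes; Registered Discharge (§3.8)? no; the operation is carried on at a single site? no — 1 of 3 hold (need ≥2) → not satisfied.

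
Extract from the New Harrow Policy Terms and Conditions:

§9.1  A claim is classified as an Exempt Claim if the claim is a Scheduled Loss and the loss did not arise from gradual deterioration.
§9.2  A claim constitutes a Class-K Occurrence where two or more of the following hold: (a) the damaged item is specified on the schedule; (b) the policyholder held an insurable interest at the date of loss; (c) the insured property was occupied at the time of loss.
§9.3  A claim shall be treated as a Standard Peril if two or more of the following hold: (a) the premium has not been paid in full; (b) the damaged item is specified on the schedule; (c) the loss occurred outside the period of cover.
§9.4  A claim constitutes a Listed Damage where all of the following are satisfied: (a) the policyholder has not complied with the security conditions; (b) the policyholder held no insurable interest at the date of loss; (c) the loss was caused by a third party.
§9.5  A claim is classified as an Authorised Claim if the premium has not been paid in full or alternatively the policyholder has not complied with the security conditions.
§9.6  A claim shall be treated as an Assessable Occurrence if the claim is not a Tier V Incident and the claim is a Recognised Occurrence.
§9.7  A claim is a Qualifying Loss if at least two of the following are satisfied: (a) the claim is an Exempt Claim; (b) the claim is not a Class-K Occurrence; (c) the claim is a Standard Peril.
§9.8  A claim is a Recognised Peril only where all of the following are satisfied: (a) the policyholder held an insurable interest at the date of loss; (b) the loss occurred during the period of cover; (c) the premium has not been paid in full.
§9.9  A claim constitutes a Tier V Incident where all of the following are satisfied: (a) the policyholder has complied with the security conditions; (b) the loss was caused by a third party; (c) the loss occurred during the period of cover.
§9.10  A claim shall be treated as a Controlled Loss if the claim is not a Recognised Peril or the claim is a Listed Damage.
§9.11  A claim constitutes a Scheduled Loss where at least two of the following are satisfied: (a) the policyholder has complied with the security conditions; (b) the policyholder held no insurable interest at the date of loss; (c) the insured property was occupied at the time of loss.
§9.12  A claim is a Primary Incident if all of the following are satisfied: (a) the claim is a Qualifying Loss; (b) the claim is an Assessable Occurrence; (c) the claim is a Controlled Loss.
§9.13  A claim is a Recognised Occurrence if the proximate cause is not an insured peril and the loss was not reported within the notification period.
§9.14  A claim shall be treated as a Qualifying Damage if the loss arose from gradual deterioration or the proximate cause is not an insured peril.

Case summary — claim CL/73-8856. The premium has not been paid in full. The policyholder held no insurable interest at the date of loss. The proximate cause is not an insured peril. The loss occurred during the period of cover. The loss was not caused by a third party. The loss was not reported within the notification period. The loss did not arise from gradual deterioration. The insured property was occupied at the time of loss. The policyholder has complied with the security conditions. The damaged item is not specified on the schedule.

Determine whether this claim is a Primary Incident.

§9.11 — Scheduled Loss: the policyholder has complied with the security conditions? yes; the policyholder held no insurable interest at the date of loss? yes; the insured property was occupied at the time of loss? yes — 3 of 3 hold (need ≥2) → satisfied.
§9.1 — Exempt Claim: [Scheduled Loss (§9.11)? yes] AND [the loss did not arise from gradual deterioration? yes] → satisfied.
§9.2 — Class-K Occurrence: the damaged item is specified on the schedule? no; the policyholder held an insurable interest at the date of loss? no; the insured property was occupied at the time of loss? yes — 1 of 3 hold (need ≥2) → not satisfied.
§9.3 — Standard Peril: the premium has not been paid in full? yes; the damaged item is specified on the schedule? no; the loss occurred outside the period of cover? no — 1 of 3 hold (need ≥2) → not satisfied.
§9.7 — Qualifying Loss: Exempt Claim (§9.1)? yes; not a Class-K Occurrence (§9.2)? yes; Standard Peril (§9.3)? no — 2 of 3 hold (need ≥2) → satisfied.
§9.9 — Tier V Incident: [the policyholder has complied with the security conditions? yes] AND [the loss was caused by a third party? no] AND [the loss occurred during the period of cover? yes] → not satisfied.
§9.13 — Recognised Occurrence: [the proximate cause is not an insured peril? yes] AND [the loss was not reported within the notification period? yes] → satisfied.
§9.6 — Assessable Occurrence: [not a Tier V Incident (§9.9)? yes] AND [Recognised Occurrence (§9.13)? yes] → satisfied.
§9.8 — Recognised Peril: [the policyholder held an insurable interest at the date of loss? no] AND [the loss occurred during the period of cover? yes] AND [the premium has not been paid in full? yes] → not satisfied.
§9.4 — Listed Damage: [the policyholder has not complied with the security conditions? no] AND [the policyholder held no insurable interest at the date of loss? yes] AND [the loss was caused by a third party? no] → not satisfied.
§9.10 — Controlled Loss: [not a Recognised Peril (§9.8)? yes] OR [Listed Damage (§9.4)? no] → satisfied.
§9.12 — Primary Incident: [Qualifying Loss (§9.7)? yes] AND [Assessable Occurrence (§9.6)? yes] AND [Controlled Loss (§9.10)? yes] → satisfied.

Yes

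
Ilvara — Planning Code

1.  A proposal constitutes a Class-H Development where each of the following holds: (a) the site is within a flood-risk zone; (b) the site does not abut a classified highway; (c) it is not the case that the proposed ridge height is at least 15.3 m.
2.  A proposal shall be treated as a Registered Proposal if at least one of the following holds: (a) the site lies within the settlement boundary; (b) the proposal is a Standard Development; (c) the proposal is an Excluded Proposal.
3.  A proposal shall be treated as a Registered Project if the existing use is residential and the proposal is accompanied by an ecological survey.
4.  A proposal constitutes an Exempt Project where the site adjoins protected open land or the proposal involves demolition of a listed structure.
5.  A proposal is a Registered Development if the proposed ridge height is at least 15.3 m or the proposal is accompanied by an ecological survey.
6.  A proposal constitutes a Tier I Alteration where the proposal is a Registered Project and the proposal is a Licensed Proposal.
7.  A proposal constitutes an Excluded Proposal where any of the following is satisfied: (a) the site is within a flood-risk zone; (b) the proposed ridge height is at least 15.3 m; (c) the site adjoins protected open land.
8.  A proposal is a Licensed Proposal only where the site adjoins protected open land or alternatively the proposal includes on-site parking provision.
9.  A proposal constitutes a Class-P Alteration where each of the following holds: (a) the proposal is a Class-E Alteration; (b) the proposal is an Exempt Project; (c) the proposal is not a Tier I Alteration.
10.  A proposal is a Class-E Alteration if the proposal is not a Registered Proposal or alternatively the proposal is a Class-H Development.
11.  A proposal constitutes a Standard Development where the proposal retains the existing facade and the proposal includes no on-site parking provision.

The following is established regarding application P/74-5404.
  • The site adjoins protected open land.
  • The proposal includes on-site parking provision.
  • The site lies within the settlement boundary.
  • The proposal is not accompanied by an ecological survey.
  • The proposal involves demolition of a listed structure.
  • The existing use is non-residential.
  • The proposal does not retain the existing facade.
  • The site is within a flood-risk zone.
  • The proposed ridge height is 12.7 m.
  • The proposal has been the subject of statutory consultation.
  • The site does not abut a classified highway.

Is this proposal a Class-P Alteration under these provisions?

Yes

paragraph 11 — Standard Development: [the proposal retains the existing facade? no] AND [the proposal includes no on-site parking provision? no] → not satisfied.
paragraph 7 — Excluded Proposal: [the site is within a flood-risk zone? yes] OR [proposed ridge height: 12.7 m ≥ 15.3 m? no] OR [the site adjoins protected open land? yes] → satisfied.
paragraph 2 — Registered Proposal: [the site lies within the settlement boundary? yes] OR [Standard Development (paragraph 11)? no] OR [Excluded Proposal (paragraph 7)? yes] → satisfied.
paragraph 1 — Class-H Development: [the site is within a flood-risk zone? yes] AND [the site does not abut a classified highway? yes] AND [proposed ridge height: 12.7 m ≥ 15.3 m? no, so negated condition yes] → satisfied.
paragraph 10 — Class-E Alteration: [not a Registered Proposal (paragraph 2)? no] OR [Class-H Development (paragraph 1)? yes] → satisfied.
paragraph 4 — Exempt Project: [the site adjoins protected open land? yes] OR [the proposal involves demolition of a listed structure? yes] → satisfied.
paragraph 3 — Registered Project: [the existing use is residential? no] AND [the proposal is accompanied by an ecological survey? no] → not satisfied.
paragraph 8 — Licensed Proposal: [the site adjoins protected open land? yes] OR [the proposal includes on-site parking provision? yes] → satisfied.
paragraph 6 — Tier I Alteration: [Registered Project (paragraph 3)? no] AND [Licensed Proposal (paragraph 8)? yes] → not satisfied.
paragraph 9 — Class-P Alteration: [Class-E Alteration (paragraph 10)? yes] AND [Exempt Project (paragraph 4)? yes] AND [not a Tier I Alteration (paragraph 6)? yes] → satisfied.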